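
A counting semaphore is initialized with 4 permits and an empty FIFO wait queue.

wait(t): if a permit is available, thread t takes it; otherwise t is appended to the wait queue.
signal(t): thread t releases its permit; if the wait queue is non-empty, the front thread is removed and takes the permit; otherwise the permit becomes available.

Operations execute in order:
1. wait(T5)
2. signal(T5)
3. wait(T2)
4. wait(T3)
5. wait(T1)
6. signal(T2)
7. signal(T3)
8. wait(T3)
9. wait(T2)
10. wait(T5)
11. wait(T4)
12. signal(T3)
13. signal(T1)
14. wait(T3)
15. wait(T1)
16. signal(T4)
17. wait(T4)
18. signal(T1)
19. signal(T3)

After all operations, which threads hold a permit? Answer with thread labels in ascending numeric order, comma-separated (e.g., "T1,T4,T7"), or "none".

Step 1: wait(T5) -> count=3 queue=[] holders={T5}
Step 2: signal(T5) -> count=4 queue=[] holders={none}
Step 3: wait(T2) -> count=3 queue=[] holders={T2}
Step 4: wait(T3) -> count=2 queue=[] holders={T2,T3}
Step 5: wait(T1) -> count=1 queue=[] holders={T1,T2,T3}
Step 6: signal(T2) -> count=2 queue=[] holders={T1,T3}
Step 7: signal(T3) -> count=3 queue=[] holders={T1}
Step 8: wait(T3) -> count=2 queue=[] holders={T1,T3}
Step 9: wait(T2) -> count=1 queue=[] holders={T1,T2,T3}
Step 10: wait(T5) -> count=0 queue=[] holders={T1,T2,T3,T5}
Step 11: wait(T4) -> count=0 queue=[T4] holders={T1,T2,T3,T5}
Step 12: signal(T3) -> count=0 queue=[] holders={T1,T2,T4,T5}
Step 13: signal(T1) -> count=1 queue=[] holders={T2,T4,T5}
Step 14: wait(T3) -> count=0 queue=[] holders={T2,T3,T4,T5}
Step 15: wait(T1) -> count=0 queue=[T1] holders={T2,T3,T4,T5}
Step 16: signal(T4) -> count=0 queue=[] holders={T1,T2,T3,T5}
Step 17: wait(T4) -> count=0 queue=[T4] holders={T1,T2,T3,T5}
Step 18: signal(T1) -> count=0 queue=[] holders={T2,T3,T4,T5}
Step 19: signal(T3) -> count=1 queue=[] holders={T2,T4,T5}
Final holders: T2,T4,T5

Answer: T2,T4,T5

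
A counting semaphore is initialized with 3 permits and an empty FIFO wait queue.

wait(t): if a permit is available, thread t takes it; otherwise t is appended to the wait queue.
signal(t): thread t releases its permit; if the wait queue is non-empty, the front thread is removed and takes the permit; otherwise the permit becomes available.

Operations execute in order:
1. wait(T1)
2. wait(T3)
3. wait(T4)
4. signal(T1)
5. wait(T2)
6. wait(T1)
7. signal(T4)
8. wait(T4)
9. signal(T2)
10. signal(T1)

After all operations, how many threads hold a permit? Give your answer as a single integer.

Step 1: wait(T1) -> count=2 queue=[] holders={T1}
Step 2: wait(T3) -> count=1 queue=[] holders={T1,T3}
Step 3: wait(T4) -> count=0 queue=[] holders={T1,T3,T4}
Step 4: signal(T1) -> count=1 queue=[] holders={T3,T4}
Step 5: wait(T2) -> count=0 queue=[] holders={T2,T3,T4}
Step 6: wait(T1) -> count=0 queue=[T1] holders={T2,T3,T4}
Step 7: signal(T4) -> count=0 queue=[] holders={T1,T2,T3}
Step 8: wait(T4) -> count=0 queue=[T4] holders={T1,T2,T3}
Step 9: signal(T2) -> count=0 queue=[] holders={T1,T3,T4}
Step 10: signal(T1) -> count=1 queue=[] holders={T3,T4}
Final holders: {T3,T4} -> 2 thread(s)

Answer: 2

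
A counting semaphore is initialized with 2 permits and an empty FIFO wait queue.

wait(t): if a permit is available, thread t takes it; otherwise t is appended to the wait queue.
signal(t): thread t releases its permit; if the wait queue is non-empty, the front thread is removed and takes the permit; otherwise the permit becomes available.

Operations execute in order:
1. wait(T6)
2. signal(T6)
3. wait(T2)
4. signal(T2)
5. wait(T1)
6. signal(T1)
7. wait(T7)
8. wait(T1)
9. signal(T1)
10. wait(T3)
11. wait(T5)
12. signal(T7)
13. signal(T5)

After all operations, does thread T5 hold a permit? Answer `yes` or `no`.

Step 1: wait(T6) -> count=1 queue=[] holders={T6}
Step 2: signal(T6) -> count=2 queue=[] holders={none}
Step 3: wait(T2) -> count=1 queue=[] holders={T2}
Step 4: signal(T2) -> count=2 queue=[] holders={none}
Step 5: wait(T1) -> count=1 queue=[] holders={T1}
Step 6: signal(T1) -> count=2 queue=[] holders={none}
Step 7: wait(T7) -> count=1 queue=[] holders={T7}
Step 8: wait(T1) -> count=0 queue=[] holders={T1,T7}
Step 9: signal(T1) -> count=1 queue=[] holders={T7}
Step 10: wait(T3) -> count=0 queue=[] holders={T3,T7}
Step 11: wait(T5) -> count=0 queue=[T5] holders={T3,T7}
Step 12: signal(T7) -> count=0 queue=[] holders={T3,T5}
Step 13: signal(T5) -> count=1 queue=[] holders={T3}
Final holders: {T3} -> T5 not in holders

Answer: no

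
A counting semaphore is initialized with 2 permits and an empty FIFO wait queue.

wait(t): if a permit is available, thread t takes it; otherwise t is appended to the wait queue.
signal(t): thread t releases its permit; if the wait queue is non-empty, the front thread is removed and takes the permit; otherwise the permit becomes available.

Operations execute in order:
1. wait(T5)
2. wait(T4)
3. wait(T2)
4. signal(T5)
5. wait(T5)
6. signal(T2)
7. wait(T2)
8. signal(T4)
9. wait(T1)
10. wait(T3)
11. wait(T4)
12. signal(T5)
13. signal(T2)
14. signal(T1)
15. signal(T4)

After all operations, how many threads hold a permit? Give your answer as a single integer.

Answer: 1

Derivation:
Step 1: wait(T5) -> count=1 queue=[] holders={T5}
Step 2: wait(T4) -> count=0 queue=[] holders={T4,T5}
Step 3: wait(T2) -> count=0 queue=[T2] holders={T4,T5}
Step 4: signal(T5) -> count=0 queue=[] holders={T2,T4}
Step 5: wait(T5) -> count=0 queue=[T5] holders={T2,T4}
Step 6: signal(T2) -> count=0 queue=[] holders={T4,T5}
Step 7: wait(T2) -> count=0 queue=[T2] holders={T4,T5}
Step 8: signal(T4) -> count=0 queue=[] holders={T2,T5}
Step 9: wait(T1) -> count=0 queue=[T1] holders={T2,T5}
Step 10: wait(T3) -> count=0 queue=[T1,T3] holders={T2,T5}
Step 11: wait(T4) -> count=0 queue=[T1,T3,T4] holders={T2,T5}
Step 12: signal(T5) -> count=0 queue=[T3,T4] holders={T1,T2}
Step 13: signal(T2) -> count=0 queue=[T4] holders={T1,T3}
Step 14: signal(T1) -> count=0 queue=[] holders={T3,T4}
Step 15: signal(T4) -> count=1 queue=[] holders={T3}
Final holders: {T3} -> 1 thread(s)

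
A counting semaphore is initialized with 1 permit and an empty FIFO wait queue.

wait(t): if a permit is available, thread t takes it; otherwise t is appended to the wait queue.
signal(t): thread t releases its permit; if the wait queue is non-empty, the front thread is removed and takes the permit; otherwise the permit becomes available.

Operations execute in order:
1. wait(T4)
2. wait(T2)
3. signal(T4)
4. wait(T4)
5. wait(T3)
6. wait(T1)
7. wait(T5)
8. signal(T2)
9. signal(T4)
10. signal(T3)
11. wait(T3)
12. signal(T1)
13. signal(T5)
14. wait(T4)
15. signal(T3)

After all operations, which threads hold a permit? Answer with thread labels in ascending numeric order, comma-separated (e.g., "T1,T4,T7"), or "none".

Answer: T4

Derivation:
Step 1: wait(T4) -> count=0 queue=[] holders={T4}
Step 2: wait(T2) -> count=0 queue=[T2] holders={T4}
Step 3: signal(T4) -> count=0 queue=[] holders={T2}
Step 4: wait(T4) -> count=0 queue=[T4] holders={T2}
Step 5: wait(T3) -> count=0 queue=[T4,T3] holders={T2}
Step 6: wait(T1) -> count=0 queue=[T4,T3,T1] holders={T2}
Step 7: wait(T5) -> count=0 queue=[T4,T3,T1,T5] holders={T2}
Step 8: signal(T2) -> count=0 queue=[T3,T1,T5] holders={T4}
Step 9: signal(T4) -> count=0 queue=[T1,T5] holders={T3}
Step 10: signal(T3) -> count=0 queue=[T5] holders={T1}
Step 11: wait(T3) -> count=0 queue=[T5,T3] holders={T1}
Step 12: signal(T1) -> count=0 queue=[T3] holders={T5}
Step 13: signal(T5) -> count=0 queue=[] holders={T3}
Step 14: wait(T4) -> count=0 queue=[T4] holders={T3}
Step 15: signal(T3) -> count=0 queue=[] holders={T4}
Final holders: T4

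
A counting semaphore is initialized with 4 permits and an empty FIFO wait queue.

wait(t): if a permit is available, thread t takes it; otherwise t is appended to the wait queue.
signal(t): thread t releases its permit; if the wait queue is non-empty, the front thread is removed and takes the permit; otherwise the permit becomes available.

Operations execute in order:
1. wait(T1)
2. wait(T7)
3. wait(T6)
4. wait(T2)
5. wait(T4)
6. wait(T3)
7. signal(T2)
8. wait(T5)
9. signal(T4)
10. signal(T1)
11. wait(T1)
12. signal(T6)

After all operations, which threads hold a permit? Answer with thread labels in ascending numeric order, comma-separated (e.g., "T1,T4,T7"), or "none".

Step 1: wait(T1) -> count=3 queue=[] holders={T1}
Step 2: wait(T7) -> count=2 queue=[] holders={T1,T7}
Step 3: wait(T6) -> count=1 queue=[] holders={T1,T6,T7}
Step 4: wait(T2) -> count=0 queue=[] holders={T1,T2,T6,T7}
Step 5: wait(T4) -> count=0 queue=[T4] holders={T1,T2,T6,T7}
Step 6: wait(T3) -> count=0 queue=[T4,T3] holders={T1,T2,T6,T7}
Step 7: signal(T2) -> count=0 queue=[T3] holders={T1,T4,T6,T7}
Step 8: wait(T5) -> count=0 queue=[T3,T5] holders={T1,T4,T6,T7}
Step 9: signal(T4) -> count=0 queue=[T5] holders={T1,T3,T6,T7}
Step 10: signal(T1) -> count=0 queue=[] holders={T3,T5,T6,T7}
Step 11: wait(T1) -> count=0 queue=[T1] holders={T3,T5,T6,T7}
Step 12: signal(T6) -> count=0 queue=[] holders={T1,T3,T5,T7}
Final holders: T1,T3,T5,T7

Answer: T1,T3,T5,T7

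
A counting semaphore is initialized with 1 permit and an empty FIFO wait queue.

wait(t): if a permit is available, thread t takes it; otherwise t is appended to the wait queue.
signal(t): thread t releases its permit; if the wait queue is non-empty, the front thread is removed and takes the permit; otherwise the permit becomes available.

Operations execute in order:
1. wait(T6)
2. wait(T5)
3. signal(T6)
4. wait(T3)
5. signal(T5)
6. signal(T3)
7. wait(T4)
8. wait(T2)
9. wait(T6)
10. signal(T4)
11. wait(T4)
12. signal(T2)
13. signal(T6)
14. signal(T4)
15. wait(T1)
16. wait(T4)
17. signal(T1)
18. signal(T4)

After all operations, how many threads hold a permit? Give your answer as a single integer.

Answer: 0

Derivation:
Step 1: wait(T6) -> count=0 queue=[] holders={T6}
Step 2: wait(T5) -> count=0 queue=[T5] holders={T6}
Step 3: signal(T6) -> count=0 queue=[] holders={T5}
Step 4: wait(T3) -> count=0 queue=[T3] holders={T5}
Step 5: signal(T5) -> count=0 queue=[] holders={T3}
Step 6: signal(T3) -> count=1 queue=[] holders={none}
Step 7: wait(T4) -> count=0 queue=[] holders={T4}
Step 8: wait(T2) -> count=0 queue=[T2] holders={T4}
Step 9: wait(T6) -> count=0 queue=[T2,T6] holders={T4}
Step 10: signal(T4) -> count=0 queue=[T6] holders={T2}
Step 11: wait(T4) -> count=0 queue=[T6,T4] holders={T2}
Step 12: signal(T2) -> count=0 queue=[T4] holders={T6}
Step 13: signal(T6) -> count=0 queue=[] holders={T4}
Step 14: signal(T4) -> count=1 queue=[] holders={none}
Step 15: wait(T1) -> count=0 queue=[] holders={T1}
Step 16: wait(T4) -> count=0 queue=[T4] holders={T1}
Step 17: signal(T1) -> count=0 queue=[] holders={T4}
Step 18: signal(T4) -> count=1 queue=[] holders={none}
Final holders: {none} -> 0 thread(s)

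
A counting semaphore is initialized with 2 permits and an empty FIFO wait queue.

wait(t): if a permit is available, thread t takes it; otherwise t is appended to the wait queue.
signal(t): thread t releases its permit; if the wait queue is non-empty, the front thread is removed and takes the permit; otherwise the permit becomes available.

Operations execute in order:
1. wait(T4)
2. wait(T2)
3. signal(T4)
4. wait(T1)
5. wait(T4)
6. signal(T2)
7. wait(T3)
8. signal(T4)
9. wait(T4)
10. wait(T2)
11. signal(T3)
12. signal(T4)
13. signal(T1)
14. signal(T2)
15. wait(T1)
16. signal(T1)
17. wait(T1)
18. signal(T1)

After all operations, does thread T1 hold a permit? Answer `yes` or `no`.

Answer: no

Derivation:
Step 1: wait(T4) -> count=1 queue=[] holders={T4}
Step 2: wait(T2) -> count=0 queue=[] holders={T2,T4}
Step 3: signal(T4) -> count=1 queue=[] holders={T2}
Step 4: wait(T1) -> count=0 queue=[] holders={T1,T2}
Step 5: wait(T4) -> count=0 queue=[T4] holders={T1,T2}
Step 6: signal(T2) -> count=0 queue=[] holders={T1,T4}
Step 7: wait(T3) -> count=0 queue=[T3] holders={T1,T4}
Step 8: signal(T4) -> count=0 queue=[] holders={T1,T3}
Step 9: wait(T4) -> count=0 queue=[T4] holders={T1,T3}
Step 10: wait(T2) -> count=0 queue=[T4,T2] holders={T1,T3}
Step 11: signal(T3) -> count=0 queue=[T2] holders={T1,T4}
Step 12: signal(T4) -> count=0 queue=[] holders={T1,T2}
Step 13: signal(T1) -> count=1 queue=[] holders={T2}
Step 14: signal(T2) -> count=2 queue=[] holders={none}
Step 15: wait(T1) -> count=1 queue=[] holders={T1}
Step 16: signal(T1) -> count=2 queue=[] holders={none}
Step 17: wait(T1) -> count=1 queue=[] holders={T1}
Step 18: signal(T1) -> count=2 queue=[] holders={none}
Final holders: {none} -> T1 not in holders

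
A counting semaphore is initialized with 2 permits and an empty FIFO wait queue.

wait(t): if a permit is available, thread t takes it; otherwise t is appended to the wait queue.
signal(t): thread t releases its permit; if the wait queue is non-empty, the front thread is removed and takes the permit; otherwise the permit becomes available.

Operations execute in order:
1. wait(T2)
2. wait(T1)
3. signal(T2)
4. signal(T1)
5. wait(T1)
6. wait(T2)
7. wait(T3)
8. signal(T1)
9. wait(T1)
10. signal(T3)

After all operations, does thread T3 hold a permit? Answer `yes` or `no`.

Step 1: wait(T2) -> count=1 queue=[] holders={T2}
Step 2: wait(T1) -> count=0 queue=[] holders={T1,T2}
Step 3: signal(T2) -> count=1 queue=[] holders={T1}
Step 4: signal(T1) -> count=2 queue=[] holders={none}
Step 5: wait(T1) -> count=1 queue=[] holders={T1}
Step 6: wait(T2) -> count=0 queue=[] holders={T1,T2}
Step 7: wait(T3) -> count=0 queue=[T3] holders={T1,T2}
Step 8: signal(T1) -> count=0 queue=[] holders={T2,T3}
Step 9: wait(T1) -> count=0 queue=[T1] holders={T2,T3}
Step 10: signal(T3) -> count=0 queue=[] holders={T1,T2}
Final holders: {T1,T2} -> T3 not in holders

Answer: no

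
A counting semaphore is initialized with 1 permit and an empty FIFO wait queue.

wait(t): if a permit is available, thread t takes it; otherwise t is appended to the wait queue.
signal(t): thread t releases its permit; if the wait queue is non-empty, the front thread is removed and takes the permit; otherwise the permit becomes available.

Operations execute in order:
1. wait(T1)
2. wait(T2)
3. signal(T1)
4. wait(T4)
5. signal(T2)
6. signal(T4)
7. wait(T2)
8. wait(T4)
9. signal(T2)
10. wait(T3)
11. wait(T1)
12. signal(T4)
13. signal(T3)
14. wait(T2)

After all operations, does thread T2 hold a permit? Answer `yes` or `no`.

Answer: no

Derivation:
Step 1: wait(T1) -> count=0 queue=[] holders={T1}
Step 2: wait(T2) -> count=0 queue=[T2] holders={T1}
Step 3: signal(T1) -> count=0 queue=[] holders={T2}
Step 4: wait(T4) -> count=0 queue=[T4] holders={T2}
Step 5: signal(T2) -> count=0 queue=[] holders={T4}
Step 6: signal(T4) -> count=1 queue=[] holders={none}
Step 7: wait(T2) -> count=0 queue=[] holders={T2}
Step 8: wait(T4) -> count=0 queue=[T4] holders={T2}
Step 9: signal(T2) -> count=0 queue=[] holders={T4}
Step 10: wait(T3) -> count=0 queue=[T3] holders={T4}
Step 11: wait(T1) -> count=0 queue=[T3,T1] holders={T4}
Step 12: signal(T4) -> count=0 queue=[T1] holders={T3}
Step 13: signal(T3) -> count=0 queue=[] holders={T1}
Step 14: wait(T2) -> count=0 queue=[T2] holders={T1}
Final holders: {T1} -> T2 not in holders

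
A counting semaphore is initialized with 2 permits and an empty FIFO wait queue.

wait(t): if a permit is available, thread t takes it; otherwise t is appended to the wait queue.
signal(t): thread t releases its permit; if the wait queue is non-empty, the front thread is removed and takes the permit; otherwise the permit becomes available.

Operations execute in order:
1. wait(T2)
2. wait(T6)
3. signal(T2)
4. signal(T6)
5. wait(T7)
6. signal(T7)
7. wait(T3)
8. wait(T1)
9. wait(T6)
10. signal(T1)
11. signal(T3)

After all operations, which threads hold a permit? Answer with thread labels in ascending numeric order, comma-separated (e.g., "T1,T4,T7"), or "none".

Step 1: wait(T2) -> count=1 queue=[] holders={T2}
Step 2: wait(T6) -> count=0 queue=[] holders={T2,T6}
Step 3: signal(T2) -> count=1 queue=[] holders={T6}
Step 4: signal(T6) -> count=2 queue=[] holders={none}
Step 5: wait(T7) -> count=1 queue=[] holders={T7}
Step 6: signal(T7) -> count=2 queue=[] holders={none}
Step 7: wait(T3) -> count=1 queue=[] holders={T3}
Step 8: wait(T1) -> count=0 queue=[] holders={T1,T3}
Step 9: wait(T6) -> count=0 queue=[T6] holders={T1,T3}
Step 10: signal(T1) -> count=0 queue=[] holders={T3,T6}
Step 11: signal(T3) -> count=1 queue=[] holders={T6}
Final holders: T6

Answer: T6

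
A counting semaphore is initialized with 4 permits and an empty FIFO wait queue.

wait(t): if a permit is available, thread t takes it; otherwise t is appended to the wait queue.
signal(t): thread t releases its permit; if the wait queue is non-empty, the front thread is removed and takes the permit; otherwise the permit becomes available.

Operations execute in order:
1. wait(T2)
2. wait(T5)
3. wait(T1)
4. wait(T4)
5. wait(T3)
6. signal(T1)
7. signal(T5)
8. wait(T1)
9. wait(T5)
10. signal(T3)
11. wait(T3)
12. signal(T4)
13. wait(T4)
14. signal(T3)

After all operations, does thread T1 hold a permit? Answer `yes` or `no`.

Answer: yes

Derivation:
Step 1: wait(T2) -> count=3 queue=[] holders={T2}
Step 2: wait(T5) -> count=2 queue=[] holders={T2,T5}
Step 3: wait(T1) -> count=1 queue=[] holders={T1,T2,T5}
Step 4: wait(T4) -> count=0 queue=[] holders={T1,T2,T4,T5}
Step 5: wait(T3) -> count=0 queue=[T3] holders={T1,T2,T4,T5}
Step 6: signal(T1) -> count=0 queue=[] holders={T2,T3,T4,T5}
Step 7: signal(T5) -> count=1 queue=[] holders={T2,T3,T4}
Step 8: wait(T1) -> count=0 queue=[] holders={T1,T2,T3,T4}
Step 9: wait(T5) -> count=0 queue=[T5] holders={T1,T2,T3,T4}
Step 10: signal(T3) -> count=0 queue=[] holders={T1,T2,T4,T5}
Step 11: wait(T3) -> count=0 queue=[T3] holders={T1,T2,T4,T5}
Step 12: signal(T4) -> count=0 queue=[] holders={T1,T2,T3,T5}
Step 13: wait(T4) -> count=0 queue=[T4] holders={T1,T2,T3,T5}
Step 14: signal(T3) -> count=0 queue=[] holders={T1,T2,T4,T5}
Final holders: {T1,T2,T4,T5} -> T1 in holders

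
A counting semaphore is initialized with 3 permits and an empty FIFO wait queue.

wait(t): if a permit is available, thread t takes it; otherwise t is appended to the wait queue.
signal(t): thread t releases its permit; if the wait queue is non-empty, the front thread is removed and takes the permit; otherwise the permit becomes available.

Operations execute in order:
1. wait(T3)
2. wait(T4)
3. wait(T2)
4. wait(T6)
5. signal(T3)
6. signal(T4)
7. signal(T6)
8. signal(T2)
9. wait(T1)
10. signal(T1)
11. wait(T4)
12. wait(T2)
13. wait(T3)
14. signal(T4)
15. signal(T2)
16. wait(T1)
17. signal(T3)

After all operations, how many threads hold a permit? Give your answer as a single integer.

Answer: 1

Derivation:
Step 1: wait(T3) -> count=2 queue=[] holders={T3}
Step 2: wait(T4) -> count=1 queue=[] holders={T3,T4}
Step 3: wait(T2) -> count=0 queue=[] holders={T2,T3,T4}
Step 4: wait(T6) -> count=0 queue=[T6] holders={T2,T3,T4}
Step 5: signal(T3) -> count=0 queue=[] holders={T2,T4,T6}
Step 6: signal(T4) -> count=1 queue=[] holders={T2,T6}
Step 7: signal(T6) -> count=2 queue=[] holders={T2}
Step 8: signal(T2) -> count=3 queue=[] holders={none}
Step 9: wait(T1) -> count=2 queue=[] holders={T1}
Step 10: signal(T1) -> count=3 queue=[] holders={none}
Step 11: wait(T4) -> count=2 queue=[] holders={T4}
Step 12: wait(T2) -> count=1 queue=[] holders={T2,T4}
Step 13: wait(T3) -> count=0 queue=[] holders={T2,T3,T4}
Step 14: signal(T4) -> count=1 queue=[] holders={T2,T3}
Step 15: signal(T2) -> count=2 queue=[] holders={T3}
Step 16: wait(T1) -> count=1 queue=[] holders={T1,T3}
Step 17: signal(T3) -> count=2 queue=[] holders={T1}
Final holders: {T1} -> 1 thread(s)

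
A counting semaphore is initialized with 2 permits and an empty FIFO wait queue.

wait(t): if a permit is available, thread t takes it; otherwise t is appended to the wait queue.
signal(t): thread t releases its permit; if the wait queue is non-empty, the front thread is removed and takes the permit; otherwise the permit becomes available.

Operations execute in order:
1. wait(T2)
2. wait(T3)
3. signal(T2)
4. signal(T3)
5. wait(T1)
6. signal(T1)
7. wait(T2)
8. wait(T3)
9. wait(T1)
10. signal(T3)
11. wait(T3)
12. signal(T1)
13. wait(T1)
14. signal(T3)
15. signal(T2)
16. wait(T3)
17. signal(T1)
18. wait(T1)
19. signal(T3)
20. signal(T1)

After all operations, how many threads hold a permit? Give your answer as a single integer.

Step 1: wait(T2) -> count=1 queue=[] holders={T2}
Step 2: wait(T3) -> count=0 queue=[] holders={T2,T3}
Step 3: signal(T2) -> count=1 queue=[] holders={T3}
Step 4: signal(T3) -> count=2 queue=[] holders={none}
Step 5: wait(T1) -> count=1 queue=[] holders={T1}
Step 6: signal(T1) -> count=2 queue=[] holders={none}
Step 7: wait(T2) -> count=1 queue=[] holders={T2}
Step 8: wait(T3) -> count=0 queue=[] holders={T2,T3}
Step 9: wait(T1) -> count=0 queue=[T1] holders={T2,T3}
Step 10: signal(T3) -> count=0 queue=[] holders={T1,T2}
Step 11: wait(T3) -> count=0 queue=[T3] holders={T1,T2}
Step 12: signal(T1) -> count=0 queue=[] holders={T2,T3}
Step 13: wait(T1) -> count=0 queue=[T1] holders={T2,T3}
Step 14: signal(T3) -> count=0 queue=[] holders={T1,T2}
Step 15: signal(T2) -> count=1 queue=[] holders={T1}
Step 16: wait(T3) -> count=0 queue=[] holders={T1,T3}
Step 17: signal(T1) -> count=1 queue=[] holders={T3}
Step 18: wait(T1) -> count=0 queue=[] holders={T1,T3}
Step 19: signal(T3) -> count=1 queue=[] holders={T1}
Step 20: signal(T1) -> count=2 queue=[] holders={none}
Final holders: {none} -> 0 thread(s)

Answer: 0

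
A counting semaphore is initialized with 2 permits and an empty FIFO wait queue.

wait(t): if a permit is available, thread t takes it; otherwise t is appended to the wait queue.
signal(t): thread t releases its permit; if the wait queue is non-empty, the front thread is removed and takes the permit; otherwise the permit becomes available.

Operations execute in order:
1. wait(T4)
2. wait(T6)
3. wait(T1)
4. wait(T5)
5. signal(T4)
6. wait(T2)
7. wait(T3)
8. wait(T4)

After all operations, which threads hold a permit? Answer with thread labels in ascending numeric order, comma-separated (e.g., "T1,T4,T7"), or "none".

Step 1: wait(T4) -> count=1 queue=[] holders={T4}
Step 2: wait(T6) -> count=0 queue=[] holders={T4,T6}
Step 3: wait(T1) -> count=0 queue=[T1] holders={T4,T6}
Step 4: wait(T5) -> count=0 queue=[T1,T5] holders={T4,T6}
Step 5: signal(T4) -> count=0 queue=[T5] holders={T1,T6}
Step 6: wait(T2) -> count=0 queue=[T5,T2] holders={T1,T6}
Step 7: wait(T3) -> count=0 queue=[T5,T2,T3] holders={T1,T6}
Step 8: wait(T4) -> count=0 queue=[T5,T2,T3,T4] holders={T1,T6}
Final holders: T1,T6

Answer: T1,T6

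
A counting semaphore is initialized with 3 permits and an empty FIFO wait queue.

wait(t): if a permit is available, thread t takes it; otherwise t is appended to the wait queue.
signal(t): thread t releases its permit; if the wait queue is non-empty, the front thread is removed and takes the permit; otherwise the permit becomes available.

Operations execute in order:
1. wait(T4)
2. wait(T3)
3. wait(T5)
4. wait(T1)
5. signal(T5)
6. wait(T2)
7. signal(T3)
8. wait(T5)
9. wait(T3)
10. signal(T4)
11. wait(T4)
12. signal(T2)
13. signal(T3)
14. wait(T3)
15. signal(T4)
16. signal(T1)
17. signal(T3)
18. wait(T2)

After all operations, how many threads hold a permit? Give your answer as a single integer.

Answer: 2

Derivation:
Step 1: wait(T4) -> count=2 queue=[] holders={T4}
Step 2: wait(T3) -> count=1 queue=[] holders={T3,T4}
Step 3: wait(T5) -> count=0 queue=[] holders={T3,T4,T5}
Step 4: wait(T1) -> count=0 queue=[T1] holders={T3,T4,T5}
Step 5: signal(T5) -> count=0 queue=[] holders={T1,T3,T4}
Step 6: wait(T2) -> count=0 queue=[T2] holders={T1,T3,T4}
Step 7: signal(T3) -> count=0 queue=[] holders={T1,T2,T4}
Step 8: wait(T5) -> count=0 queue=[T5] holders={T1,T2,T4}
Step 9: wait(T3) -> count=0 queue=[T5,T3] holders={T1,T2,T4}
Step 10: signal(T4) -> count=0 queue=[T3] holders={T1,T2,T5}
Step 11: wait(T4) -> count=0 queue=[T3,T4] holders={T1,T2,T5}
Step 12: signal(T2) -> count=0 queue=[T4] holders={T1,T3,T5}
Step 13: signal(T3) -> count=0 queue=[] holders={T1,T4,T5}
Step 14: wait(T3) -> count=0 queue=[T3] holders={T1,T4,T5}
Step 15: signal(T4) -> count=0 queue=[] holders={T1,T3,T5}
Step 16: signal(T1) -> count=1 queue=[] holders={T3,T5}
Step 17: signal(T3) -> count=2 queue=[] holders={T5}
Step 18: wait(T2) -> count=1 queue=[] holders={T2,T5}
Final holders: {T2,T5} -> 2 thread(s)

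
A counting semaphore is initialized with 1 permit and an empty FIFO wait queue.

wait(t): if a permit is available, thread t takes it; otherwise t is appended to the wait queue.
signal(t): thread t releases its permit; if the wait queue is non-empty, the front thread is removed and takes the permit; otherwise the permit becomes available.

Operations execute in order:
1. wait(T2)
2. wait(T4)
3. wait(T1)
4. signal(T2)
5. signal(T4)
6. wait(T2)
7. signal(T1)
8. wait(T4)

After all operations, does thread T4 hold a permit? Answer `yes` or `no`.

Answer: no

Derivation:
Step 1: wait(T2) -> count=0 queue=[] holders={T2}
Step 2: wait(T4) -> count=0 queue=[T4] holders={T2}
Step 3: wait(T1) -> count=0 queue=[T4,T1] holders={T2}
Step 4: signal(T2) -> count=0 queue=[T1] holders={T4}
Step 5: signal(T4) -> count=0 queue=[] holders={T1}
Step 6: wait(T2) -> count=0 queue=[T2] holders={T1}
Step 7: signal(T1) -> count=0 queue=[] holders={T2}
Step 8: wait(T4) -> count=0 queue=[T4] holders={T2}
Final holders: {T2} -> T4 not in holders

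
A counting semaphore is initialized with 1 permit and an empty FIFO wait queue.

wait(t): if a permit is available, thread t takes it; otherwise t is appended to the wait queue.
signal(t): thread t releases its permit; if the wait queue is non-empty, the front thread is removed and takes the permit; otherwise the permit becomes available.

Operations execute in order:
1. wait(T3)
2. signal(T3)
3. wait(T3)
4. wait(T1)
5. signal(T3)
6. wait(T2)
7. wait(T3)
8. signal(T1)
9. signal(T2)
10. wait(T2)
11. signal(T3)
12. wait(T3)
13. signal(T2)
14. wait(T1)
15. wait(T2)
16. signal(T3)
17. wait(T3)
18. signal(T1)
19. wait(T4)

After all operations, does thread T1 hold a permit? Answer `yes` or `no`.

Answer: no

Derivation:
Step 1: wait(T3) -> count=0 queue=[] holders={T3}
Step 2: signal(T3) -> count=1 queue=[] holders={none}
Step 3: wait(T3) -> count=0 queue=[] holders={T3}
Step 4: wait(T1) -> count=0 queue=[T1] holders={T3}
Step 5: signal(T3) -> count=0 queue=[] holders={T1}
Step 6: wait(T2) -> count=0 queue=[T2] holders={T1}
Step 7: wait(T3) -> count=0 queue=[T2,T3] holders={T1}
Step 8: signal(T1) -> count=0 queue=[T3] holders={T2}
Step 9: signal(T2) -> count=0 queue=[] holders={T3}
Step 10: wait(T2) -> count=0 queue=[T2] holders={T3}
Step 11: signal(T3) -> count=0 queue=[] holders={T2}
Step 12: wait(T3) -> count=0 queue=[T3] holders={T2}
Step 13: signal(T2) -> count=0 queue=[] holders={T3}
Step 14: wait(T1) -> count=0 queue=[T1] holders={T3}
Step 15: wait(T2) -> count=0 queue=[T1,T2] holders={T3}
Step 16: signal(T3) -> count=0 queue=[T2] holders={T1}
Step 17: wait(T3) -> count=0 queue=[T2,T3] holders={T1}
Step 18: signal(T1) -> count=0 queue=[T3] holders={T2}
Step 19: wait(T4) -> count=0 queue=[T3,T4] holders={T2}
Final holders: {T2} -> T1 not in holders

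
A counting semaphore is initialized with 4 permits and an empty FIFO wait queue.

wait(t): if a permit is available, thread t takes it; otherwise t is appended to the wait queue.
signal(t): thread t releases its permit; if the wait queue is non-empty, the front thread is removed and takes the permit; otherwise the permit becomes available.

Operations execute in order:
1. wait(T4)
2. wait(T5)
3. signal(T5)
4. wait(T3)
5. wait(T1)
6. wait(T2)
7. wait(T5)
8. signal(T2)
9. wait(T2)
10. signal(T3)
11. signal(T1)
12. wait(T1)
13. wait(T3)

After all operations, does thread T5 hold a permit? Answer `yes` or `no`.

Answer: yes

Derivation:
Step 1: wait(T4) -> count=3 queue=[] holders={T4}
Step 2: wait(T5) -> count=2 queue=[] holders={T4,T5}
Step 3: signal(T5) -> count=3 queue=[] holders={T4}
Step 4: wait(T3) -> count=2 queue=[] holders={T3,T4}
Step 5: wait(T1) -> count=1 queue=[] holders={T1,T3,T4}
Step 6: wait(T2) -> count=0 queue=[] holders={T1,T2,T3,T4}
Step 7: wait(T5) -> count=0 queue=[T5] holders={T1,T2,T3,T4}
Step 8: signal(T2) -> count=0 queue=[] holders={T1,T3,T4,T5}
Step 9: wait(T2) -> count=0 queue=[T2] holders={T1,T3,T4,T5}
Step 10: signal(T3) -> count=0 queue=[] holders={T1,T2,T4,T5}
Step 11: signal(T1) -> count=1 queue=[] holders={T2,T4,T5}
Step 12: wait(T1) -> count=0 queue=[] holders={T1,T2,T4,T5}
Step 13: wait(T3) -> count=0 queue=[T3] holders={T1,T2,T4,T5}
Final holders: {T1,T2,T4,T5} -> T5 in holders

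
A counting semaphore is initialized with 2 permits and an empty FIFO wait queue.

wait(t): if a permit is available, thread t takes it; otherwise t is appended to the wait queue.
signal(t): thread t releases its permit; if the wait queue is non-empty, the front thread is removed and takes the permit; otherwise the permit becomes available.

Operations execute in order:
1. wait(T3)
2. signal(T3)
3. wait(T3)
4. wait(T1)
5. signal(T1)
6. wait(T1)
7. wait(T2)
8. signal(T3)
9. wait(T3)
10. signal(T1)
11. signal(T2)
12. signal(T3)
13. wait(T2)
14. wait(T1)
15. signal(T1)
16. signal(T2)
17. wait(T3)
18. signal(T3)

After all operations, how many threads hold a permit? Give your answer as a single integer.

Answer: 0

Derivation:
Step 1: wait(T3) -> count=1 queue=[] holders={T3}
Step 2: signal(T3) -> count=2 queue=[] holders={none}
Step 3: wait(T3) -> count=1 queue=[] holders={T3}
Step 4: wait(T1) -> count=0 queue=[] holders={T1,T3}
Step 5: signal(T1) -> count=1 queue=[] holders={T3}
Step 6: wait(T1) -> count=0 queue=[] holders={T1,T3}
Step 7: wait(T2) -> count=0 queue=[T2] holders={T1,T3}
Step 8: signal(T3) -> count=0 queue=[] holders={T1,T2}
Step 9: wait(T3) -> count=0 queue=[T3] holders={T1,T2}
Step 10: signal(T1) -> count=0 queue=[] holders={T2,T3}
Step 11: signal(T2) -> count=1 queue=[] holders={T3}
Step 12: signal(T3) -> count=2 queue=[] holders={none}
Step 13: wait(T2) -> count=1 queue=[] holders={T2}
Step 14: wait(T1) -> count=0 queue=[] holders={T1,T2}
Step 15: signal(T1) -> count=1 queue=[] holders={T2}
Step 16: signal(T2) -> count=2 queue=[] holders={none}
Step 17: wait(T3) -> count=1 queue=[] holders={T3}
Step 18: signal(T3) -> count=2 queue=[] holders={none}
Final holders: {none} -> 0 thread(s)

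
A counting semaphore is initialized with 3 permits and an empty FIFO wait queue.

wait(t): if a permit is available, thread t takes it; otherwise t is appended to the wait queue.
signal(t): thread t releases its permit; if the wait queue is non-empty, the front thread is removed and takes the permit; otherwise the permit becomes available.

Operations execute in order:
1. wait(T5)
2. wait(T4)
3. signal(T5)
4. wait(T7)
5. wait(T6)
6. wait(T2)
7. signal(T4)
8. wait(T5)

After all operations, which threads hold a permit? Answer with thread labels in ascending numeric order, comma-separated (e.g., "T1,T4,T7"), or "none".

Step 1: wait(T5) -> count=2 queue=[] holders={T5}
Step 2: wait(T4) -> count=1 queue=[] holders={T4,T5}
Step 3: signal(T5) -> count=2 queue=[] holders={T4}
Step 4: wait(T7) -> count=1 queue=[] holders={T4,T7}
Step 5: wait(T6) -> count=0 queue=[] holders={T4,T6,T7}
Step 6: wait(T2) -> count=0 queue=[T2] holders={T4,T6,T7}
Step 7: signal(T4) -> count=0 queue=[] holders={T2,T6,T7}
Step 8: wait(T5) -> count=0 queue=[T5] holders={T2,T6,T7}
Final holders: T2,T6,T7

Answer: T2,T6,T7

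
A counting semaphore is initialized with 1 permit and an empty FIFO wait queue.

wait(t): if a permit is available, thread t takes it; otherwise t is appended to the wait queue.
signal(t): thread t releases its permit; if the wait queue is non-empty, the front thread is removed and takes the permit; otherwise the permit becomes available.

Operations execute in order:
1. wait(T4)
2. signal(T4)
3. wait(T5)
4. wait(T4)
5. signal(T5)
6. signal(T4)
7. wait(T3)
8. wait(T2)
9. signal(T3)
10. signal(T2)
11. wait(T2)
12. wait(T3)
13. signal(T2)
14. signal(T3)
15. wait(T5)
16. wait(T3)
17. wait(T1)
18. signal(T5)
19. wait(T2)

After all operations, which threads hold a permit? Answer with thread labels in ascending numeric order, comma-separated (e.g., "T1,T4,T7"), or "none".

Answer: T3

Derivation:
Step 1: wait(T4) -> count=0 queue=[] holders={T4}
Step 2: signal(T4) -> count=1 queue=[] holders={none}
Step 3: wait(T5) -> count=0 queue=[] holders={T5}
Step 4: wait(T4) -> count=0 queue=[T4] holders={T5}
Step 5: signal(T5) -> count=0 queue=[] holders={T4}
Step 6: signal(T4) -> count=1 queue=[] holders={none}
Step 7: wait(T3) -> count=0 queue=[] holders={T3}
Step 8: wait(T2) -> count=0 queue=[T2] holders={T3}
Step 9: signal(T3) -> count=0 queue=[] holders={T2}
Step 10: signal(T2) -> count=1 queue=[] holders={none}
Step 11: wait(T2) -> count=0 queue=[] holders={T2}
Step 12: wait(T3) -> count=0 queue=[T3] holders={T2}
Step 13: signal(T2) -> count=0 queue=[] holders={T3}
Step 14: signal(T3) -> count=1 queue=[] holders={none}
Step 15: wait(T5) -> count=0 queue=[] holders={T5}
Step 16: wait(T3) -> count=0 queue=[T3] holders={T5}
Step 17: wait(T1) -> count=0 queue=[T3,T1] holders={T5}
Step 18: signal(T5) -> count=0 queue=[T1] holders={T3}
Step 19: wait(T2) -> count=0 queue=[T1,T2] holders={T3}
Final holders: T3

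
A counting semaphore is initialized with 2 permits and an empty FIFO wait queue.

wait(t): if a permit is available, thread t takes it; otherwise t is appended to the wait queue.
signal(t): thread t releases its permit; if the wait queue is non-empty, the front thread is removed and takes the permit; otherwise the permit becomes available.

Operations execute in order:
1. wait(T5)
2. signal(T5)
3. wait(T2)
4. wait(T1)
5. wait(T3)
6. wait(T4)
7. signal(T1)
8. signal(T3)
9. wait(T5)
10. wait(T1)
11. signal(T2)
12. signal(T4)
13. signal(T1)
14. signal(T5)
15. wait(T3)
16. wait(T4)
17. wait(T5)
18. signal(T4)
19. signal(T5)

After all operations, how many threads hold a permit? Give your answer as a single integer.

Step 1: wait(T5) -> count=1 queue=[] holders={T5}
Step 2: signal(T5) -> count=2 queue=[] holders={none}
Step 3: wait(T2) -> count=1 queue=[] holders={T2}
Step 4: wait(T1) -> count=0 queue=[] holders={T1,T2}
Step 5: wait(T3) -> count=0 queue=[T3] holders={T1,T2}
Step 6: wait(T4) -> count=0 queue=[T3,T4] holders={T1,T2}
Step 7: signal(T1) -> count=0 queue=[T4] holders={T2,T3}
Step 8: signal(T3) -> count=0 queue=[] holders={T2,T4}
Step 9: wait(T5) -> count=0 queue=[T5] holders={T2,T4}
Step 10: wait(T1) -> count=0 queue=[T5,T1] holders={T2,T4}
Step 11: signal(T2) -> count=0 queue=[T1] holders={T4,T5}
Step 12: signal(T4) -> count=0 queue=[] holders={T1,T5}
Step 13: signal(T1) -> count=1 queue=[] holders={T5}
Step 14: signal(T5) -> count=2 queue=[] holders={none}
Step 15: wait(T3) -> count=1 queue=[] holders={T3}
Step 16: wait(T4) -> count=0 queue=[] holders={T3,T4}
Step 17: wait(T5) -> count=0 queue=[T5] holders={T3,T4}
Step 18: signal(T4) -> count=0 queue=[] holders={T3,T5}
Step 19: signal(T5) -> count=1 queue=[] holders={T3}
Final holders: {T3} -> 1 thread(s)

Answer: 1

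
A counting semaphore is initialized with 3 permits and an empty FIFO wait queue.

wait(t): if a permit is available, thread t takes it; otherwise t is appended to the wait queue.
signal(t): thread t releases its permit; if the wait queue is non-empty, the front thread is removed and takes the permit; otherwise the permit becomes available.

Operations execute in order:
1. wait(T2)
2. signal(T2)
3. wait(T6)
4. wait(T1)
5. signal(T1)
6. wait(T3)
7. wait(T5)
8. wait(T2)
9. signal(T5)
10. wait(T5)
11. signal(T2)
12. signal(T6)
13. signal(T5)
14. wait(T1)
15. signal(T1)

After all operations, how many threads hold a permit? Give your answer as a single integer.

Answer: 1

Derivation:
Step 1: wait(T2) -> count=2 queue=[] holders={T2}
Step 2: signal(T2) -> count=3 queue=[] holders={none}
Step 3: wait(T6) -> count=2 queue=[] holders={T6}
Step 4: wait(T1) -> count=1 queue=[] holders={T1,T6}
Step 5: signal(T1) -> count=2 queue=[] holders={T6}
Step 6: wait(T3) -> count=1 queue=[] holders={T3,T6}
Step 7: wait(T5) -> count=0 queue=[] holders={T3,T5,T6}
Step 8: wait(T2) -> count=0 queue=[T2] holders={T3,T5,T6}
Step 9: signal(T5) -> count=0 queue=[] holders={T2,T3,T6}
Step 10: wait(T5) -> count=0 queue=[T5] holders={T2,T3,T6}
Step 11: signal(T2) -> count=0 queue=[] holders={T3,T5,T6}
Step 12: signal(T6) -> count=1 queue=[] holders={T3,T5}
Step 13: signal(T5) -> count=2 queue=[] holders={T3}
Step 14: wait(T1) -> count=1 queue=[] holders={T1,T3}
Step 15: signal(T1) -> count=2 queue=[] holders={T3}
Final holders: {T3} -> 1 thread(s)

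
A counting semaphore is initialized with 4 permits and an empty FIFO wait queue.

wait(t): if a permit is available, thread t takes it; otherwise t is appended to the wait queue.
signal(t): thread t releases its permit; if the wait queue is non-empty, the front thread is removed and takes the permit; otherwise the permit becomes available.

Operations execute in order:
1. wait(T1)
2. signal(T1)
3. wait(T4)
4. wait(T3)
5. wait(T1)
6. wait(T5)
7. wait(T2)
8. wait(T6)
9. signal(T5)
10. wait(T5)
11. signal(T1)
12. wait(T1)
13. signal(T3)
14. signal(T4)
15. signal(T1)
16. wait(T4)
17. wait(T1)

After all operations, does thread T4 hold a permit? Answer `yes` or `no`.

Step 1: wait(T1) -> count=3 queue=[] holders={T1}
Step 2: signal(T1) -> count=4 queue=[] holders={none}
Step 3: wait(T4) -> count=3 queue=[] holders={T4}
Step 4: wait(T3) -> count=2 queue=[] holders={T3,T4}
Step 5: wait(T1) -> count=1 queue=[] holders={T1,T3,T4}
Step 6: wait(T5) -> count=0 queue=[] holders={T1,T3,T4,T5}
Step 7: wait(T2) -> count=0 queue=[T2] holders={T1,T3,T4,T5}
Step 8: wait(T6) -> count=0 queue=[T2,T6] holders={T1,T3,T4,T5}
Step 9: signal(T5) -> count=0 queue=[T6] holders={T1,T2,T3,T4}
Step 10: wait(T5) -> count=0 queue=[T6,T5] holders={T1,T2,T3,T4}
Step 11: signal(T1) -> count=0 queue=[T5] holders={T2,T3,T4,T6}
Step 12: wait(T1) -> count=0 queue=[T5,T1] holders={T2,T3,T4,T6}
Step 13: signal(T3) -> count=0 queue=[T1] holders={T2,T4,T5,T6}
Step 14: signal(T4) -> count=0 queue=[] holders={T1,T2,T5,T6}
Step 15: signal(T1) -> count=1 queue=[] holders={T2,T5,T6}
Step 16: wait(T4) -> count=0 queue=[] holders={T2,T4,T5,T6}
Step 17: wait(T1) -> count=0 queue=[T1] holders={T2,T4,T5,T6}
Final holders: {T2,T4,T5,T6} -> T4 in holders

Answer: yes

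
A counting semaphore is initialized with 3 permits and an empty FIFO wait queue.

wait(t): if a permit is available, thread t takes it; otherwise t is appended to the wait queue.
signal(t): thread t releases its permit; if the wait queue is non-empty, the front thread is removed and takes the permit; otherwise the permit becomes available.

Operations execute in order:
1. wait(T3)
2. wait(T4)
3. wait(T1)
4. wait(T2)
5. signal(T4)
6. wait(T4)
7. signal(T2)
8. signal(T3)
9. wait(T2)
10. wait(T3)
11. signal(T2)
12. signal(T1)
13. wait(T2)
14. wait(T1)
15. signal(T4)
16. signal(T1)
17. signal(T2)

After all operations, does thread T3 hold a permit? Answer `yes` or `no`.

Answer: yes

Derivation:
Step 1: wait(T3) -> count=2 queue=[] holders={T3}
Step 2: wait(T4) -> count=1 queue=[] holders={T3,T4}
Step 3: wait(T1) -> count=0 queue=[] holders={T1,T3,T4}
Step 4: wait(T2) -> count=0 queue=[T2] holders={T1,T3,T4}
Step 5: signal(T4) -> count=0 queue=[] holders={T1,T2,T3}
Step 6: wait(T4) -> count=0 queue=[T4] holders={T1,T2,T3}
Step 7: signal(T2) -> count=0 queue=[] holders={T1,T3,T4}
Step 8: signal(T3) -> count=1 queue=[] holders={T1,T4}
Step 9: wait(T2) -> count=0 queue=[] holders={T1,T2,T4}
Step 10: wait(T3) -> count=0 queue=[T3] holders={T1,T2,T4}
Step 11: signal(T2) -> count=0 queue=[] holders={T1,T3,T4}
Step 12: signal(T1) -> count=1 queue=[] holders={T3,T4}
Step 13: wait(T2) -> count=0 queue=[] holders={T2,T3,T4}
Step 14: wait(T1) -> count=0 queue=[T1] holders={T2,T3,T4}
Step 15: signal(T4) -> count=0 queue=[] holders={T1,T2,T3}
Step 16: signal(T1) -> count=1 queue=[] holders={T2,T3}
Step 17: signal(T2) -> count=2 queue=[] holders={T3}
Final holders: {T3} -> T3 in holders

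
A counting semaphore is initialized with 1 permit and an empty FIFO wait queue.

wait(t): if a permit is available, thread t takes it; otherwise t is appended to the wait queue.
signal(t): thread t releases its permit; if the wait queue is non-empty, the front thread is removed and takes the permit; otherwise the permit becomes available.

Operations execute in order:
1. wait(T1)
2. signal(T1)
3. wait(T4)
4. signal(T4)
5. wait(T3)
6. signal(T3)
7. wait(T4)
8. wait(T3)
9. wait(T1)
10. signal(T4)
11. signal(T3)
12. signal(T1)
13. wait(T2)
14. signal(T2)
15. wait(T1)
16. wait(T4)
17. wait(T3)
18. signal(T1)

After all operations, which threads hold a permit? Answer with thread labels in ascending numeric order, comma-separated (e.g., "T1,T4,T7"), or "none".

Answer: T4

Derivation:
Step 1: wait(T1) -> count=0 queue=[] holders={T1}
Step 2: signal(T1) -> count=1 queue=[] holders={none}
Step 3: wait(T4) -> count=0 queue=[] holders={T4}
Step 4: signal(T4) -> count=1 queue=[] holders={none}
Step 5: wait(T3) -> count=0 queue=[] holders={T3}
Step 6: signal(T3) -> count=1 queue=[] holders={none}
Step 7: wait(T4) -> count=0 queue=[] holders={T4}
Step 8: wait(T3) -> count=0 queue=[T3] holders={T4}
Step 9: wait(T1) -> count=0 queue=[T3,T1] holders={T4}
Step 10: signal(T4) -> count=0 queue=[T1] holders={T3}
Step 11: signal(T3) -> count=0 queue=[] holders={T1}
Step 12: signal(T1) -> count=1 queue=[] holders={none}
Step 13: wait(T2) -> count=0 queue=[] holders={T2}
Step 14: signal(T2) -> count=1 queue=[] holders={none}
Step 15: wait(T1) -> count=0 queue=[] holders={T1}
Step 16: wait(T4) -> count=0 queue=[T4] holders={T1}
Step 17: wait(T3) -> count=0 queue=[T4,T3] holders={T1}
Step 18: signal(T1) -> count=0 queue=[T3] holders={T4}
Final holders: T4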